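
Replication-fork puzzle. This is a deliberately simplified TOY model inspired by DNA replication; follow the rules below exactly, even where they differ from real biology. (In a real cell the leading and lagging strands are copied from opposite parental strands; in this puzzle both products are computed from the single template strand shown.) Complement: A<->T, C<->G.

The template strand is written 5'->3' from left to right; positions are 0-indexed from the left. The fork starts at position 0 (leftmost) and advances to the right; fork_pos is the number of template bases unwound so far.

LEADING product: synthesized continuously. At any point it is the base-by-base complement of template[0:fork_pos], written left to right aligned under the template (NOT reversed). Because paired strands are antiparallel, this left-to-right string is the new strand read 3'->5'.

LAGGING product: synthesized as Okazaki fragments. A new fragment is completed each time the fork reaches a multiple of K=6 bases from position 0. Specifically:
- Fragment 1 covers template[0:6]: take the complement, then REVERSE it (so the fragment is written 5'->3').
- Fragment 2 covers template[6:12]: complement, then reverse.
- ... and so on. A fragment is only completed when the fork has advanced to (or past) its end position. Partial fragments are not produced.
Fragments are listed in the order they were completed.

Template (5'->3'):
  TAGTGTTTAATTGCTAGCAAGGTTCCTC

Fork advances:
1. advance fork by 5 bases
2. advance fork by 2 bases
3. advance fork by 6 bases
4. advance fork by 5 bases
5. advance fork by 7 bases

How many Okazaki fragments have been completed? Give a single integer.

Step 1: advance 5 -> fork_pos = 0 + 5 = 5. Next multiple of 6 is 6 (not reached); still 0 fragment(s).
Step 2: advance 2 -> fork_pos = 5 + 2 = 7. Reached multiple(s) of 6: 6 -> fragment 1 completed (1 total).
Step 3: advance 6 -> fork_pos = 7 + 6 = 13. Reached multiple(s) of 6: 12 -> fragment 2 completed (2 total).
Step 4: advance 5 -> fork_pos = 13 + 5 = 18. Reached multiple(s) of 6: 18 -> fragment 3 completed (3 total).
Step 5: advance 7 -> fork_pos = 18 + 7 = 25. Reached multiple(s) of 6: 24 -> fragment 4 completed (4 total).
Check: final fork_pos = 25; the multiples of 6 that are <= 25 are 6..24 -> 25 // 6 = 4 completed fragment(s).

Answer: 4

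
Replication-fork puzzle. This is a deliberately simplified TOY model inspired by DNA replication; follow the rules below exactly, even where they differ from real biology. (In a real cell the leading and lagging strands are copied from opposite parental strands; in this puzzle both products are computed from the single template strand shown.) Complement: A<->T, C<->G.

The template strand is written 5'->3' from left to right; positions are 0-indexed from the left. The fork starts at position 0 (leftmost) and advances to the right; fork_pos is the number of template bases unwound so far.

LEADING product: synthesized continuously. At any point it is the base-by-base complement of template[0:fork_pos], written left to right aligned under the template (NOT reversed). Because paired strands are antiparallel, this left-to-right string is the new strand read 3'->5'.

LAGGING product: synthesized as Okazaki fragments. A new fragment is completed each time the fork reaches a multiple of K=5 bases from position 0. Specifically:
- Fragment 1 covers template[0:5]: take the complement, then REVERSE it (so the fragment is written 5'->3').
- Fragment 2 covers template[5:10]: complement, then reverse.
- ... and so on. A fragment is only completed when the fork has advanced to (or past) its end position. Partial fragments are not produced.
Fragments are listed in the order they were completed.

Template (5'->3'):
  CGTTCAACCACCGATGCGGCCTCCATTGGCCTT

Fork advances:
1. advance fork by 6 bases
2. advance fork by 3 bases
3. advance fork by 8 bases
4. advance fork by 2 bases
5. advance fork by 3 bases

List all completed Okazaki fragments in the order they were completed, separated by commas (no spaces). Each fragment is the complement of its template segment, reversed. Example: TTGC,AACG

Answer: GAACG,TGGTT,ATCGG,GCCGC

Derivation:
Step 1: advance 6 -> fork_pos = 0 + 6 = 6. Reached multiple(s) of 5: 5 -> fragment 1 completed (1 total).
Step 2: advance 3 -> fork_pos = 6 + 3 = 9. Next multiple of 5 is 10 (not reached); still 1 fragment(s).
Step 3: advance 8 -> fork_pos = 9 + 8 = 17. Reached multiple(s) of 5: 10, 15 -> fragments 2-3 completed (3 total).
Step 4: advance 2 -> fork_pos = 17 + 2 = 19. Next multiple of 5 is 20 (not reached); still 3 fragment(s).
Step 5: advance 3 -> fork_pos = 19 + 3 = 22. Reached multiple(s) of 5: 20 -> fragment 4 completed (4 total).
Final fork_pos = 22, so 4 fragment(s) are complete. Build each: template segment -> complement -> reverse.
Fragment 1: template[0:5] = CGTTC -> complement GCAAG -> reversed GAACG
Fragment 2: template[5:10] = AACCA -> complement TTGGT -> reversed TGGTT
Fragment 3: template[10:15] = CCGAT -> complement GGCTA -> reversed ATCGG
Fragment 4: template[15:20] = GCGGC -> complement CGCCG -> reversed GCCGC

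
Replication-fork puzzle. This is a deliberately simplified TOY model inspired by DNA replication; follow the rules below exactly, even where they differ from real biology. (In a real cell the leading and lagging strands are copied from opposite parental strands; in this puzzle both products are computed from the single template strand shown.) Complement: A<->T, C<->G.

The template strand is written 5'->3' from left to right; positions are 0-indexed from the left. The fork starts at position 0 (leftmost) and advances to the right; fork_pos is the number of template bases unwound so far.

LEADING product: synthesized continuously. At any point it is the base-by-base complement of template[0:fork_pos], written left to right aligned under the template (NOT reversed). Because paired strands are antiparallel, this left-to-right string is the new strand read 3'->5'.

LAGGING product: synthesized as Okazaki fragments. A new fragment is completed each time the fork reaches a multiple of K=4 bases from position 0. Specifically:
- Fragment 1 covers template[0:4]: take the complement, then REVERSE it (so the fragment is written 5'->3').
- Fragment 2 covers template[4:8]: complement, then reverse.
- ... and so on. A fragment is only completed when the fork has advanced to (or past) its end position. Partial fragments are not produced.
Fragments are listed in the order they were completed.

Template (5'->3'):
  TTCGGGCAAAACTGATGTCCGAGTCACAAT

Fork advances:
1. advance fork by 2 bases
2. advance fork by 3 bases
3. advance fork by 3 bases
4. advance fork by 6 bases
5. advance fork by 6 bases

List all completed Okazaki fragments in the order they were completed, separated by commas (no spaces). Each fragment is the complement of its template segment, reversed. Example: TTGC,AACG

Answer: CGAA,TGCC,GTTT,ATCA,GGAC

Derivation:
Step 1: advance 2 -> fork_pos = 0 + 2 = 2. Next multiple of 4 is 4 (not reached); still 0 fragment(s).
Step 2: advance 3 -> fork_pos = 2 + 3 = 5. Reached multiple(s) of 4: 4 -> fragment 1 completed (1 total).
Step 3: advance 3 -> fork_pos = 5 + 3 = 8. Reached multiple(s) of 4: 8 -> fragment 2 completed (2 total).
Step 4: advance 6 -> fork_pos = 8 + 6 = 14. Reached multiple(s) of 4: 12 -> fragment 3 completed (3 total).
Step 5: advance 6 -> fork_pos = 14 + 6 = 20. Reached multiple(s) of 4: 16, 20 -> fragments 4-5 completed (5 total).
Final fork_pos = 20, so 5 fragment(s) are complete. Build each: template segment -> complement -> reverse.
Fragment 1: template[0:4] = TTCG -> complement AAGC -> reversed CGAA
Fragment 2: template[4:8] = GGCA -> complement CCGT -> reversed TGCC
Fragment 3: template[8:12] = AAAC -> complement TTTG -> reversed GTTT
Fragment 4: template[12:16] = TGAT -> complement ACTA -> reversed ATCA
Fragment 5: template[16:20] = GTCC -> complement CAGG -> reversed GGAC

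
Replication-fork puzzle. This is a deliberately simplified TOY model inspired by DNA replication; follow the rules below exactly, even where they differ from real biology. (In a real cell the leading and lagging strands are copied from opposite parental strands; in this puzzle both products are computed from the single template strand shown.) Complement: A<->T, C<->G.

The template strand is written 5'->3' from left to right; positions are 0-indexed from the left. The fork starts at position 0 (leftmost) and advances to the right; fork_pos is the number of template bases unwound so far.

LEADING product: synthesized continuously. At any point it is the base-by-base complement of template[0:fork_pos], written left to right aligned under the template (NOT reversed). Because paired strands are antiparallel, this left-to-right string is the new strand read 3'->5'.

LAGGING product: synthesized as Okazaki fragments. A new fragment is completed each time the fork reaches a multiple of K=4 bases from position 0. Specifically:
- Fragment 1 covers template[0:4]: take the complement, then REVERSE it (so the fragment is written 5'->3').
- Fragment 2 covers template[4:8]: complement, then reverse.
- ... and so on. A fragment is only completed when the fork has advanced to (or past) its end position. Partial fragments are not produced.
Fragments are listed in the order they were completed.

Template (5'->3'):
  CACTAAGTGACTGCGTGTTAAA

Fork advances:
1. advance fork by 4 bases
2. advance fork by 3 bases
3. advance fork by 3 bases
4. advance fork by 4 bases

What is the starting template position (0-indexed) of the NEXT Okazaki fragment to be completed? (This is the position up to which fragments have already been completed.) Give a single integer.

Step 1: advance 4 -> fork_pos = 0 + 4 = 4. Reached multiple(s) of 4: 4 -> fragment 1 completed (1 total).
Step 2: advance 3 -> fork_pos = 4 + 3 = 7. Next multiple of 4 is 8 (not reached); still 1 fragment(s).
Step 3: advance 3 -> fork_pos = 7 + 3 = 10. Reached multiple(s) of 4: 8 -> fragment 2 completed (2 total).
Step 4: advance 4 -> fork_pos = 10 + 4 = 14. Reached multiple(s) of 4: 12 -> fragment 3 completed (3 total).
3 fragment(s) completed, covering template[0:12] (3 x 4 = 12). The next fragment, fragment 4, covers template[12:16], so it starts at position 12.

Answer: 12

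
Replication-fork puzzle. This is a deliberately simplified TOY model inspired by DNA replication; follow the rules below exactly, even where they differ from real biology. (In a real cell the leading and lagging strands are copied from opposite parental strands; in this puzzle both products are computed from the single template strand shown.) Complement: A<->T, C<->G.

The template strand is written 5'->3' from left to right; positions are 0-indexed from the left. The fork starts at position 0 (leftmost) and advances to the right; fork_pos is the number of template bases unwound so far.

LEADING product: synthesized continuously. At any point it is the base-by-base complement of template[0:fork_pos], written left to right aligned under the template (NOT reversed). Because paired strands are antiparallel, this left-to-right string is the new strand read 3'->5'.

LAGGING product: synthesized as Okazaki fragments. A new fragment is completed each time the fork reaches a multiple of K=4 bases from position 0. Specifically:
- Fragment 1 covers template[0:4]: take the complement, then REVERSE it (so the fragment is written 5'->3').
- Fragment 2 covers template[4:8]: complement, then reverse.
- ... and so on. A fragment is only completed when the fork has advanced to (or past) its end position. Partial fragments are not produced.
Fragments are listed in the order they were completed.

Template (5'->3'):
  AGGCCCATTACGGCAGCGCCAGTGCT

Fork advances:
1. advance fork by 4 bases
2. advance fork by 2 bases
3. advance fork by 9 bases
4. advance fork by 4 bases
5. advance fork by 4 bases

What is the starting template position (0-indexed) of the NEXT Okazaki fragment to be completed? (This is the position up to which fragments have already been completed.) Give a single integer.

Answer: 20

Derivation:
Step 1: advance 4 -> fork_pos = 0 + 4 = 4. Reached multiple(s) of 4: 4 -> fragment 1 completed (1 total).
Step 2: advance 2 -> fork_pos = 4 + 2 = 6. Next multiple of 4 is 8 (not reached); still 1 fragment(s).
Step 3: advance 9 -> fork_pos = 6 + 9 = 15. Reached multiple(s) of 4: 8, 12 -> fragments 2-3 completed (3 total).
Step 4: advance 4 -> fork_pos = 15 + 4 = 19. Reached multiple(s) of 4: 16 -> fragment 4 completed (4 total).
Step 5: advance 4 -> fork_pos = 19 + 4 = 23. Reached multiple(s) of 4: 20 -> fragment 5 completed (5 total).
5 fragment(s) completed, covering template[0:20] (5 x 4 = 20). The next fragment, fragment 6, covers template[20:24], so it starts at position 20.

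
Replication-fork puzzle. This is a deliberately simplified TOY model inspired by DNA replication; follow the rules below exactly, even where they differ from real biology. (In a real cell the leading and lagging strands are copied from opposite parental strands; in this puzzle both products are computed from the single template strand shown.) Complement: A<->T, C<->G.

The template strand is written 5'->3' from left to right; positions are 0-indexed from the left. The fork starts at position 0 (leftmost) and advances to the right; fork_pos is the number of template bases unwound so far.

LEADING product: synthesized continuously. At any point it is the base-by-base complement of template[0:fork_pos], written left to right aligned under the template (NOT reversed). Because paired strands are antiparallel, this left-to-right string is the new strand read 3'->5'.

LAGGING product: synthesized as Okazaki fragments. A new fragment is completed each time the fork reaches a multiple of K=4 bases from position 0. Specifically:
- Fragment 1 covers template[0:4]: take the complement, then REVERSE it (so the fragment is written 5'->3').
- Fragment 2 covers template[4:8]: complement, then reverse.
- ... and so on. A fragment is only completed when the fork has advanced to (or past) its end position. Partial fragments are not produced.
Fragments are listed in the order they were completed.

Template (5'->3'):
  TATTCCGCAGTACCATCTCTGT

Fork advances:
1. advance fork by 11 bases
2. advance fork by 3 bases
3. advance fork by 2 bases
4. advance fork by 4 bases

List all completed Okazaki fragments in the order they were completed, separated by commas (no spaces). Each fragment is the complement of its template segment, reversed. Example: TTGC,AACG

Answer: AATA,GCGG,TACT,ATGG,AGAG

Derivation:
Step 1: advance 11 -> fork_pos = 0 + 11 = 11. Reached multiple(s) of 4: 4, 8 -> fragments 1-2 completed (2 total).
Step 2: advance 3 -> fork_pos = 11 + 3 = 14. Reached multiple(s) of 4: 12 -> fragment 3 completed (3 total).
Step 3: advance 2 -> fork_pos = 14 + 2 = 16. Reached multiple(s) of 4: 16 -> fragment 4 completed (4 total).
Step 4: advance 4 -> fork_pos = 16 + 4 = 20. Reached multiple(s) of 4: 20 -> fragment 5 completed (5 total).
Final fork_pos = 20, so 5 fragment(s) are complete. Build each: template segment -> complement -> reverse.
Fragment 1: template[0:4] = TATT -> complement ATAA -> reversed AATA
Fragment 2: template[4:8] = CCGC -> complement GGCG -> reversed GCGG
Fragment 3: template[8:12] = AGTA -> complement TCAT -> reversed TACT
Fragment 4: template[12:16] = CCAT -> complement GGTA -> reversed ATGG
Fragment 5: template[16:20] = CTCT -> complement GAGA -> reversed AGAG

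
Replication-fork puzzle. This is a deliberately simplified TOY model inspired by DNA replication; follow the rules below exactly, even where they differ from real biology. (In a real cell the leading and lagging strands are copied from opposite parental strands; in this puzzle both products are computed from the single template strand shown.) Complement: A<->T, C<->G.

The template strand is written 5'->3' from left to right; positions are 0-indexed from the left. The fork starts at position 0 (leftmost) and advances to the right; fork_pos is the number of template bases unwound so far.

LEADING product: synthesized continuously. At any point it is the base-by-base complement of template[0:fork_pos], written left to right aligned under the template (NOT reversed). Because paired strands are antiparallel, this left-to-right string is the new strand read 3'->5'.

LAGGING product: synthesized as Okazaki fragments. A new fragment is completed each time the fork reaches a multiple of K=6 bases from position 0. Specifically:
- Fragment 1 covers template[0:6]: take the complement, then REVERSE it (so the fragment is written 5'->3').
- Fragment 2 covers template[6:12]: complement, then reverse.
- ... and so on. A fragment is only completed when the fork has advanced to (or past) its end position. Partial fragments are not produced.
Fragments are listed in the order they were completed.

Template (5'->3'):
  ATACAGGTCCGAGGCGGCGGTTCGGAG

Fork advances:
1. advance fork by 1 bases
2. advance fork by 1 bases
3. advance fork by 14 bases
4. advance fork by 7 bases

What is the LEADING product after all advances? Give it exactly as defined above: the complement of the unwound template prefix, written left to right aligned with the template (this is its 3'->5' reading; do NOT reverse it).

Step 1: advance 1 -> fork_pos = 0 + 1 = 1.
Step 2: advance 1 -> fork_pos = 1 + 1 = 2.
Step 3: advance 14 -> fork_pos = 2 + 14 = 16.
Step 4: advance 7 -> fork_pos = 16 + 7 = 23.
Unwound prefix: template[0:23] = ATACAGGTCCGAGGCGGCGGTTC
Complement it base by base (A<->T, C<->G), keeping left-to-right order:
  [0:5] ATACA -> TATGT
  [5:10] GGTCC -> CCAGG
  [10:15] GAGGC -> CTCCG
  [15:20] GGCGG -> CCGCC
  [20:23] TTC -> AAG
Concatenate: TATGTCCAGGCTCCGCCGCCAAG (length 23; written aligned with the template, i.e. 3'->5').

Answer: TATGTCCAGGCTCCGCCGCCAAG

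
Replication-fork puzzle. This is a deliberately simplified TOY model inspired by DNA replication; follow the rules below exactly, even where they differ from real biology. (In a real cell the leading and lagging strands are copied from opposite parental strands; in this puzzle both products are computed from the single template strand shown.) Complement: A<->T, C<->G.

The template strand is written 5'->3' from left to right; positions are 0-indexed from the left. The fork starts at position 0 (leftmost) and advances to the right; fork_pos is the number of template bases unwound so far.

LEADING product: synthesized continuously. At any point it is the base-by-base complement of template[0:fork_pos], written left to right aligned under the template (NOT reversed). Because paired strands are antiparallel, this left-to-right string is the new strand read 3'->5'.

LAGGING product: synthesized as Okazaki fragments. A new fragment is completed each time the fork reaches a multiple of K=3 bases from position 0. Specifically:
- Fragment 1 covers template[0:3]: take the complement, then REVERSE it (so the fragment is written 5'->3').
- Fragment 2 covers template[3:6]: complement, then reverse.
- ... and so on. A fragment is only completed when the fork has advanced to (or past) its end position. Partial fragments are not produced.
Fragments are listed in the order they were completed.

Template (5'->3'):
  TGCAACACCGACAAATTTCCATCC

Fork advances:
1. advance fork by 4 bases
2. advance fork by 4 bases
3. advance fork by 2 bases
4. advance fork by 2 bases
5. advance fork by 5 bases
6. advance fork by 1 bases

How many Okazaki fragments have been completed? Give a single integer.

Answer: 6

Derivation:
Step 1: advance 4 -> fork_pos = 0 + 4 = 4. Reached multiple(s) of 3: 3 -> fragment 1 completed (1 total).
Step 2: advance 4 -> fork_pos = 4 + 4 = 8. Reached multiple(s) of 3: 6 -> fragment 2 completed (2 total).
Step 3: advance 2 -> fork_pos = 8 + 2 = 10. Reached multiple(s) of 3: 9 -> fragment 3 completed (3 total).
Step 4: advance 2 -> fork_pos = 10 + 2 = 12. Reached multiple(s) of 3: 12 -> fragment 4 completed (4 total).
Step 5: advance 5 -> fork_pos = 12 + 5 = 17. Reached multiple(s) of 3: 15 -> fragment 5 completed (5 total).
Step 6: advance 1 -> fork_pos = 17 + 1 = 18. Reached multiple(s) of 3: 18 -> fragment 6 completed (6 total).
Check: final fork_pos = 18; the multiples of 3 that are <= 18 are 3..18 -> 18 // 3 = 6 completed fragment(s).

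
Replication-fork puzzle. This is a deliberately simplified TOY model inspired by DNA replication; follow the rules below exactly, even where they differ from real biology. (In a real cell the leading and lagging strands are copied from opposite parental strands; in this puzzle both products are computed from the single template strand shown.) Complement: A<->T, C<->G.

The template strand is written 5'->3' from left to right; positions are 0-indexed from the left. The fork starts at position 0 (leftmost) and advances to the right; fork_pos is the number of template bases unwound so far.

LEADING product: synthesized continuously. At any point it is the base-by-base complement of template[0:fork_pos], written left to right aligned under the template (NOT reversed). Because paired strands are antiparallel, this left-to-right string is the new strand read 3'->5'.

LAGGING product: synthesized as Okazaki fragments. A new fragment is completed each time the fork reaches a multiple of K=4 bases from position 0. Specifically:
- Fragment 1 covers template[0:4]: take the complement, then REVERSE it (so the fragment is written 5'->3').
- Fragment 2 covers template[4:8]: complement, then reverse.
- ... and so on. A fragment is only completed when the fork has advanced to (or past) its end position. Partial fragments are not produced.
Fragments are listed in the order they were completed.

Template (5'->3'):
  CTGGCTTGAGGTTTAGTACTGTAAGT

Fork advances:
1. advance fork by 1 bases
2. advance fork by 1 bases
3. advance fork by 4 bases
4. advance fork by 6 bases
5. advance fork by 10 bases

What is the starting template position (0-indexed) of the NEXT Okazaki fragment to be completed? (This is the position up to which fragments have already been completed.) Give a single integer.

Answer: 20

Derivation:
Step 1: advance 1 -> fork_pos = 0 + 1 = 1. Next multiple of 4 is 4 (not reached); still 0 fragment(s).
Step 2: advance 1 -> fork_pos = 1 + 1 = 2. Next multiple of 4 is 4 (not reached); still 0 fragment(s).
Step 3: advance 4 -> fork_pos = 2 + 4 = 6. Reached multiple(s) of 4: 4 -> fragment 1 completed (1 total).
Step 4: advance 6 -> fork_pos = 6 + 6 = 12. Reached multiple(s) of 4: 8, 12 -> fragments 2-3 completed (3 total).
Step 5: advance 10 -> fork_pos = 12 + 10 = 22. Reached multiple(s) of 4: 16, 20 -> fragments 4-5 completed (5 total).
5 fragment(s) completed, covering template[0:20] (5 x 4 = 20). The next fragment, fragment 6, covers template[20:24], so it starts at position 20.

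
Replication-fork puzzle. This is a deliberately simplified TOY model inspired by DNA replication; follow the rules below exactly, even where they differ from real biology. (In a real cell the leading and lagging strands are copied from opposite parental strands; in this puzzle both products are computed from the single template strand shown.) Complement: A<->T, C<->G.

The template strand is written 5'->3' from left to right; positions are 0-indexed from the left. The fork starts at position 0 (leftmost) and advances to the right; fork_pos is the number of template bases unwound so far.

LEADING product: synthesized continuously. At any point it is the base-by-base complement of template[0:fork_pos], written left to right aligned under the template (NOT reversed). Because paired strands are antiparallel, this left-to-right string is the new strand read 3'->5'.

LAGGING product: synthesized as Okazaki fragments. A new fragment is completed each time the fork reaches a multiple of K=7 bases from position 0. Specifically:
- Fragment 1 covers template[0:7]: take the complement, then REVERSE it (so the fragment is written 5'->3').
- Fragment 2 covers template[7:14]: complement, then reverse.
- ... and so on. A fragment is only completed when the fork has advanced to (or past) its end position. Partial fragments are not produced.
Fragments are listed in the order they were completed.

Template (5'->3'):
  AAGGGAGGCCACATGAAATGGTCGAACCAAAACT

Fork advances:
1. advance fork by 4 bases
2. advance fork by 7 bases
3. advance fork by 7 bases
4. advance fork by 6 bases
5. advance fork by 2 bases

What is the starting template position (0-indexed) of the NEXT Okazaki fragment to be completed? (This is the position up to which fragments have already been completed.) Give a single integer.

Step 1: advance 4 -> fork_pos = 0 + 4 = 4. Next multiple of 7 is 7 (not reached); still 0 fragment(s).
Step 2: advance 7 -> fork_pos = 4 + 7 = 11. Reached multiple(s) of 7: 7 -> fragment 1 completed (1 total).
Step 3: advance 7 -> fork_pos = 11 + 7 = 18. Reached multiple(s) of 7: 14 -> fragment 2 completed (2 total).
Step 4: advance 6 -> fork_pos = 18 + 6 = 24. Reached multiple(s) of 7: 21 -> fragment 3 completed (3 total).
Step 5: advance 2 -> fork_pos = 24 + 2 = 26. Next multiple of 7 is 28 (not reached); still 3 fragment(s).
3 fragment(s) completed, covering template[0:21] (3 x 7 = 21). The next fragment, fragment 4, covers template[21:28], so it starts at position 21.

Answer: 21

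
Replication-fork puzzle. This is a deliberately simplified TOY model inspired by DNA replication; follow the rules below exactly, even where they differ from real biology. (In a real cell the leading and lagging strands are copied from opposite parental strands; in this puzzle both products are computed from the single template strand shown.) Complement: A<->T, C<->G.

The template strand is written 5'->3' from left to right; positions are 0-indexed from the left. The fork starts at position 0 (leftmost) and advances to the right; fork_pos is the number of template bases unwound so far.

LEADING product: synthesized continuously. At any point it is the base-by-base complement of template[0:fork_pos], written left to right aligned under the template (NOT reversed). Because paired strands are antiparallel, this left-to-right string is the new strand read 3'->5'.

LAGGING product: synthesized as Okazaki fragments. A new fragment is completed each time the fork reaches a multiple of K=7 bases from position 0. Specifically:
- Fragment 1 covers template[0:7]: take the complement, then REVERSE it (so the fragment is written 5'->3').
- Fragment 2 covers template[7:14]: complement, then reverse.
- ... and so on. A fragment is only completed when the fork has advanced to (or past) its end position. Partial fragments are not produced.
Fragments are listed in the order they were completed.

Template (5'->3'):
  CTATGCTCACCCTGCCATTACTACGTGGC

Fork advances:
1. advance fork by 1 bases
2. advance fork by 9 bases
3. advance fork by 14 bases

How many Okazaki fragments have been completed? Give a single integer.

Step 1: advance 1 -> fork_pos = 0 + 1 = 1. Next multiple of 7 is 7 (not reached); still 0 fragment(s).
Step 2: advance 9 -> fork_pos = 1 + 9 = 10. Reached multiple(s) of 7: 7 -> fragment 1 completed (1 total).
Step 3: advance 14 -> fork_pos = 10 + 14 = 24. Reached multiple(s) of 7: 14, 21 -> fragments 2-3 completed (3 total).
Check: final fork_pos = 24; the multiples of 7 that are <= 24 are 7..21 -> 24 // 7 = 3 completed fragment(s).

Answer: 3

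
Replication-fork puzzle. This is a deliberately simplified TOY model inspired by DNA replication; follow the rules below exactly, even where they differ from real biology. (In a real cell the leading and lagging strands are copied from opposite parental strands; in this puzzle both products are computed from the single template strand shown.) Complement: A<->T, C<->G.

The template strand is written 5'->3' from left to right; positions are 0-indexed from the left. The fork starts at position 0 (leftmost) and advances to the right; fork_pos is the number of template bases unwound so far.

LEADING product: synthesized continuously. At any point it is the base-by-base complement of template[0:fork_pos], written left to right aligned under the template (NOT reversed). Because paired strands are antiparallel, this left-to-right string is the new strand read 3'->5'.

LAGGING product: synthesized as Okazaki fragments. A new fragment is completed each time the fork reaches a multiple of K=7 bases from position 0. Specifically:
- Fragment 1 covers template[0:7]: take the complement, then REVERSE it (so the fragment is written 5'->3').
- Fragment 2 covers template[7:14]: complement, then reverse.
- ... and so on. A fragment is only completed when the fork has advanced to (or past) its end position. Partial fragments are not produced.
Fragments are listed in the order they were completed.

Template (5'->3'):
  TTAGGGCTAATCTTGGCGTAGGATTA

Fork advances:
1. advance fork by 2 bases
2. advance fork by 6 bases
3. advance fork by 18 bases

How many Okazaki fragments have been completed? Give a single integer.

Step 1: advance 2 -> fork_pos = 0 + 2 = 2. Next multiple of 7 is 7 (not reached); still 0 fragment(s).
Step 2: advance 6 -> fork_pos = 2 + 6 = 8. Reached multiple(s) of 7: 7 -> fragment 1 completed (1 total).
Step 3: advance 18 -> fork_pos = 8 + 18 = 26. Reached multiple(s) of 7: 14, 21 -> fragments 2-3 completed (3 total).
Check: final fork_pos = 26; the multiples of 7 that are <= 26 are 7..21 -> 26 // 7 = 3 completed fragment(s).

Answer: 3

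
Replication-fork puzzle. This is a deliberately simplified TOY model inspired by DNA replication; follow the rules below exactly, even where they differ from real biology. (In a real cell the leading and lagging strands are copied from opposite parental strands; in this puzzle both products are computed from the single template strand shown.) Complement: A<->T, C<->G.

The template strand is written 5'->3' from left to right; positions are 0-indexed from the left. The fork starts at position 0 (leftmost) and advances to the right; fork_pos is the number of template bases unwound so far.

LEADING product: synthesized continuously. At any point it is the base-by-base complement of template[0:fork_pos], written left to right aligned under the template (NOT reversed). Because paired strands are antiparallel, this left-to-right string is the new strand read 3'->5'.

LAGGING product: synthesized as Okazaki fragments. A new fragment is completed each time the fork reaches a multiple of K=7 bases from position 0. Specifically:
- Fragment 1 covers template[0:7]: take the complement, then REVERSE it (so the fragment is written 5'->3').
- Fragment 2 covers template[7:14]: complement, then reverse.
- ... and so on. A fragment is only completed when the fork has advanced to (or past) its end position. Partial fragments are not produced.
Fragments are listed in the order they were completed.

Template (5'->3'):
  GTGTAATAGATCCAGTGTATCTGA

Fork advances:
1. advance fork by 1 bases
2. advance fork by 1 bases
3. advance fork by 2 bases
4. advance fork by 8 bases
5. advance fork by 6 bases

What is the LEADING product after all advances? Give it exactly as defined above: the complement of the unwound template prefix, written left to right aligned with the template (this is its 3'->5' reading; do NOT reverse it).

Answer: CACATTATCTAGGTCACA

Derivation:
Step 1: advance 1 -> fork_pos = 0 + 1 = 1.
Step 2: advance 1 -> fork_pos = 1 + 1 = 2.
Step 3: advance 2 -> fork_pos = 2 + 2 = 4.
Step 4: advance 8 -> fork_pos = 4 + 8 = 12.
Step 5: advance 6 -> fork_pos = 12 + 6 = 18.
Unwound prefix: template[0:18] = GTGTAATAGATCCAGTGT
Complement it base by base (A<->T, C<->G), keeping left-to-right order:
  [0:5] GTGTA -> CACAT
  [5:10] ATAGA -> TATCT
  [10:15] TCCAG -> AGGTC
  [15:18] TGT -> ACA
Concatenate: CACATTATCTAGGTCACA (length 18; written aligned with the template, i.e. 3'->5').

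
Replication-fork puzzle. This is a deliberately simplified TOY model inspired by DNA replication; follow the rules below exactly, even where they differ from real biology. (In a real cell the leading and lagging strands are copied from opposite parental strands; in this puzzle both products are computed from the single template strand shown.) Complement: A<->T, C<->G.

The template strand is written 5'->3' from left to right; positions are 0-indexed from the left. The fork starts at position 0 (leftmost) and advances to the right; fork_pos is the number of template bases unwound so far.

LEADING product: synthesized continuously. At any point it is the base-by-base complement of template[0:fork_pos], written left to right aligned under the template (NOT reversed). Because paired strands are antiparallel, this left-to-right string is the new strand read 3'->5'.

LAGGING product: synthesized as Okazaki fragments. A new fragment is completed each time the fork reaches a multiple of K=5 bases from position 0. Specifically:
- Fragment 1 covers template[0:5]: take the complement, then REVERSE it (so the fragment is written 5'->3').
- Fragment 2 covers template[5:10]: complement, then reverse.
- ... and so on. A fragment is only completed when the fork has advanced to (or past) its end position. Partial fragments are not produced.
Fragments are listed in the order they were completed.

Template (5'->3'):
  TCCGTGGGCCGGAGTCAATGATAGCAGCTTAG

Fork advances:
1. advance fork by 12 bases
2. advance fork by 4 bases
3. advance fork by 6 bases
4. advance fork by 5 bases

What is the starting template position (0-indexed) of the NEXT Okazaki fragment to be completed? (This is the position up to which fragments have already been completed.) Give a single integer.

Step 1: advance 12 -> fork_pos = 0 + 12 = 12. Reached multiple(s) of 5: 5, 10 -> fragments 1-2 completed (2 total).
Step 2: advance 4 -> fork_pos = 12 + 4 = 16. Reached multiple(s) of 5: 15 -> fragment 3 completed (3 total).
Step 3: advance 6 -> fork_pos = 16 + 6 = 22. Reached multiple(s) of 5: 20 -> fragment 4 completed (4 total).
Step 4: advance 5 -> fork_pos = 22 + 5 = 27. Reached multiple(s) of 5: 25 -> fragment 5 completed (5 total).
5 fragment(s) completed, covering template[0:25] (5 x 5 = 25). The next fragment, fragment 6, covers template[25:30], so it starts at position 25.

Answer: 25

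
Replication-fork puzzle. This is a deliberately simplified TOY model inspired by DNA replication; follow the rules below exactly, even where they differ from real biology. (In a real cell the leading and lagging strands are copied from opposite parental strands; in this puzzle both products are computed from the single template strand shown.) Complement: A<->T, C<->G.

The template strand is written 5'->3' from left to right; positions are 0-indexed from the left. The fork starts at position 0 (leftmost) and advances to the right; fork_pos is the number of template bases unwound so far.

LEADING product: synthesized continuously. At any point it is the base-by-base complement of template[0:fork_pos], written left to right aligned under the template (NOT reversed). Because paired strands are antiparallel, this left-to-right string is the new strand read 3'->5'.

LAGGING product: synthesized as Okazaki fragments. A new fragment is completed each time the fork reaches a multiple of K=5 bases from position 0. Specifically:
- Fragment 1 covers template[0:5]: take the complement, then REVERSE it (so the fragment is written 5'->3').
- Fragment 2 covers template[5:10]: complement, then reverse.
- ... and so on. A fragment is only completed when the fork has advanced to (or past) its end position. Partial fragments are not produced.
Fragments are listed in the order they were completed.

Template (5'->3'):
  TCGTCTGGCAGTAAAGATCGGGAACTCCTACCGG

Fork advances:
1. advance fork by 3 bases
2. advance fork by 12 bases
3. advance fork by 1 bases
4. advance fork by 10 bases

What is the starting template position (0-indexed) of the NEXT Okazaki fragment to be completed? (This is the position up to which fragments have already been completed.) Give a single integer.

Step 1: advance 3 -> fork_pos = 0 + 3 = 3. Next multiple of 5 is 5 (not reached); still 0 fragment(s).
Step 2: advance 12 -> fork_pos = 3 + 12 = 15. Reached multiple(s) of 5: 5, 10, 15 -> fragments 1-3 completed (3 total).
Step 3: advance 1 -> fork_pos = 15 + 1 = 16. Next multiple of 5 is 20 (not reached); still 3 fragment(s).
Step 4: advance 10 -> fork_pos = 16 + 10 = 26. Reached multiple(s) of 5: 20, 25 -> fragments 4-5 completed (5 total).
5 fragment(s) completed, covering template[0:25] (5 x 5 = 25). The next fragment, fragment 6, covers template[25:30], so it starts at position 25.

Answer: 25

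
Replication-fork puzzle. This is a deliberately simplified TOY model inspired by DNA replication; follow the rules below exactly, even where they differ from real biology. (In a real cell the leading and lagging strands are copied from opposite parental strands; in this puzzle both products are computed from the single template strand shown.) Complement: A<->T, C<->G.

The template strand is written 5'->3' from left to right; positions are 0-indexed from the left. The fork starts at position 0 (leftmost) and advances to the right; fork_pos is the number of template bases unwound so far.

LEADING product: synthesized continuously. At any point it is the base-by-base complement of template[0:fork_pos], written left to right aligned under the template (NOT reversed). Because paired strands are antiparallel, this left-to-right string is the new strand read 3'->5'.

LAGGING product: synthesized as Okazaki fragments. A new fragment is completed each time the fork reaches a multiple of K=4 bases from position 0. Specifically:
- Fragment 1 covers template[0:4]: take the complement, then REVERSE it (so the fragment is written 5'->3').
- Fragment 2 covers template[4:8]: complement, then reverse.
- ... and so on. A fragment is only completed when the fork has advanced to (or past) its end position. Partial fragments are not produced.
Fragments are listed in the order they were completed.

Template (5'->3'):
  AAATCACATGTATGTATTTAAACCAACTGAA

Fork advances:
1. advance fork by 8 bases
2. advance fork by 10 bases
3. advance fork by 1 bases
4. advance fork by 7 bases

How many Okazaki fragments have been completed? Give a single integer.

Step 1: advance 8 -> fork_pos = 0 + 8 = 8. Reached multiple(s) of 4: 4, 8 -> fragments 1-2 completed (2 total).
Step 2: advance 10 -> fork_pos = 8 + 10 = 18. Reached multiple(s) of 4: 12, 16 -> fragments 3-4 completed (4 total).
Step 3: advance 1 -> fork_pos = 18 + 1 = 19. Next multiple of 4 is 20 (not reached); still 4 fragment(s).
Step 4: advance 7 -> fork_pos = 19 + 7 = 26. Reached multiple(s) of 4: 20, 24 -> fragments 5-6 completed (6 total).
Check: final fork_pos = 26; the multiples of 4 that are <= 26 are 4..24 -> 26 // 4 = 6 completed fragment(s).

Answer: 6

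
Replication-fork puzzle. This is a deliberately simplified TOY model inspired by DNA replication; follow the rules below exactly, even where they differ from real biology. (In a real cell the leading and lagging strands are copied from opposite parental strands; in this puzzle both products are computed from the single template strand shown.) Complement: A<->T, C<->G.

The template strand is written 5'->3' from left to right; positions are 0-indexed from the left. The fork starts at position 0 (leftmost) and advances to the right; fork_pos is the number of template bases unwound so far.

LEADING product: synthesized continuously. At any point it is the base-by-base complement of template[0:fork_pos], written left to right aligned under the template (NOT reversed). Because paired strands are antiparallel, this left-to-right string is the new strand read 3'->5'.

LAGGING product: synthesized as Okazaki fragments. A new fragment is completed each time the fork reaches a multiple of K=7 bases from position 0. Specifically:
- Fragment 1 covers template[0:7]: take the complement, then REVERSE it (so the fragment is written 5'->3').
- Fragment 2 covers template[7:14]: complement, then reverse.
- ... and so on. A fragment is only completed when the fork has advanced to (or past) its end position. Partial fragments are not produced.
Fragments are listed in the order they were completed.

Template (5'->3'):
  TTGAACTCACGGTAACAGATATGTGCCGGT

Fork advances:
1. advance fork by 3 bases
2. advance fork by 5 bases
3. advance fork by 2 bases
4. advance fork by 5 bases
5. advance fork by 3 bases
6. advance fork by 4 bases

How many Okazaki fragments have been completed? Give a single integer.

Answer: 3

Derivation:
Step 1: advance 3 -> fork_pos = 0 + 3 = 3. Next multiple of 7 is 7 (not reached); still 0 fragment(s).
Step 2: advance 5 -> fork_pos = 3 + 5 = 8. Reached multiple(s) of 7: 7 -> fragment 1 completed (1 total).
Step 3: advance 2 -> fork_pos = 8 + 2 = 10. Next multiple of 7 is 14 (not reached); still 1 fragment(s).
Step 4: advance 5 -> fork_pos = 10 + 5 = 15. Reached multiple(s) of 7: 14 -> fragment 2 completed (2 total).
Step 5: advance 3 -> fork_pos = 15 + 3 = 18. Next multiple of 7 is 21 (not reached); still 2 fragment(s).
Step 6: advance 4 -> fork_pos = 18 + 4 = 22. Reached multiple(s) of 7: 21 -> fragment 3 completed (3 total).
Check: final fork_pos = 22; the multiples of 7 that are <= 22 are 7..21 -> 22 // 7 = 3 completed fragment(s).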